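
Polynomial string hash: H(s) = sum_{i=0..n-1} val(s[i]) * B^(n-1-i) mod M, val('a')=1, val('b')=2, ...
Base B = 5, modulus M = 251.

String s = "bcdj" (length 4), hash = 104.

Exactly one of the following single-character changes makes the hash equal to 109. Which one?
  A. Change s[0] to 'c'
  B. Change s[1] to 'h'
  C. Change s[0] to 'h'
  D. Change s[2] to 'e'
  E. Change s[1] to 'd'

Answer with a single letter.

Option A: s[0]='b'->'c', delta=(3-2)*5^3 mod 251 = 125, hash=104+125 mod 251 = 229
Option B: s[1]='c'->'h', delta=(8-3)*5^2 mod 251 = 125, hash=104+125 mod 251 = 229
Option C: s[0]='b'->'h', delta=(8-2)*5^3 mod 251 = 248, hash=104+248 mod 251 = 101
Option D: s[2]='d'->'e', delta=(5-4)*5^1 mod 251 = 5, hash=104+5 mod 251 = 109 <-- target
Option E: s[1]='c'->'d', delta=(4-3)*5^2 mod 251 = 25, hash=104+25 mod 251 = 129

Answer: D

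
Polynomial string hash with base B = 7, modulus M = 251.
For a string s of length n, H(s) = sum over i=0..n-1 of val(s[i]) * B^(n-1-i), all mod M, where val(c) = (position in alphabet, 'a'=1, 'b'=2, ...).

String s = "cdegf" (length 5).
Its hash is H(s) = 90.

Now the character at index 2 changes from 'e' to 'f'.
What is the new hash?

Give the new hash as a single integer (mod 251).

Answer: 139

Derivation:
val('e') = 5, val('f') = 6
Position k = 2, exponent = n-1-k = 2
B^2 mod M = 7^2 mod 251 = 49
Delta = (6 - 5) * 49 mod 251 = 49
New hash = (90 + 49) mod 251 = 139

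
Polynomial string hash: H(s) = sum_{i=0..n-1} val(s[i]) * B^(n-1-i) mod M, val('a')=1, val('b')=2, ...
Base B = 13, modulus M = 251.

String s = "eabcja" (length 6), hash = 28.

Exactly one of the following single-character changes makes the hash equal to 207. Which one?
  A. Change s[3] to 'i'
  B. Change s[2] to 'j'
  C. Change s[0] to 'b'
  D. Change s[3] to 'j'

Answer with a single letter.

Option A: s[3]='c'->'i', delta=(9-3)*13^2 mod 251 = 10, hash=28+10 mod 251 = 38
Option B: s[2]='b'->'j', delta=(10-2)*13^3 mod 251 = 6, hash=28+6 mod 251 = 34
Option C: s[0]='e'->'b', delta=(2-5)*13^5 mod 251 = 59, hash=28+59 mod 251 = 87
Option D: s[3]='c'->'j', delta=(10-3)*13^2 mod 251 = 179, hash=28+179 mod 251 = 207 <-- target

Answer: D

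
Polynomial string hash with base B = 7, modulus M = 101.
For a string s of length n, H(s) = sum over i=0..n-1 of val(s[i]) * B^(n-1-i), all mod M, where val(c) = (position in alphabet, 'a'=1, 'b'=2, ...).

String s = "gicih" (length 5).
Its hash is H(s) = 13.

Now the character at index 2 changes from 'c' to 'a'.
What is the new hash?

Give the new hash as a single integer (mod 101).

Answer: 16

Derivation:
val('c') = 3, val('a') = 1
Position k = 2, exponent = n-1-k = 2
B^2 mod M = 7^2 mod 101 = 49
Delta = (1 - 3) * 49 mod 101 = 3
New hash = (13 + 3) mod 101 = 16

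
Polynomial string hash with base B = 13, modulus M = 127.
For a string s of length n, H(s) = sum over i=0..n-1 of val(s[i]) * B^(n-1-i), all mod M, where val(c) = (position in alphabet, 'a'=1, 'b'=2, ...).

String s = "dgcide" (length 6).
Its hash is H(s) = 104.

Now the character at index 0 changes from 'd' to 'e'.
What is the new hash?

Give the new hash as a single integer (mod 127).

val('d') = 4, val('e') = 5
Position k = 0, exponent = n-1-k = 5
B^5 mod M = 13^5 mod 127 = 72
Delta = (5 - 4) * 72 mod 127 = 72
New hash = (104 + 72) mod 127 = 49

Answer: 49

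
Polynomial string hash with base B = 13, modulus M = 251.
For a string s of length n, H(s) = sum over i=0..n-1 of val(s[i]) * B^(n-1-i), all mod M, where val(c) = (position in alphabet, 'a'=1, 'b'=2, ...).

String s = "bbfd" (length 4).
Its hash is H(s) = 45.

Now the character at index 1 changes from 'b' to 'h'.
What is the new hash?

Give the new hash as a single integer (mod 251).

Answer: 55

Derivation:
val('b') = 2, val('h') = 8
Position k = 1, exponent = n-1-k = 2
B^2 mod M = 13^2 mod 251 = 169
Delta = (8 - 2) * 169 mod 251 = 10
New hash = (45 + 10) mod 251 = 55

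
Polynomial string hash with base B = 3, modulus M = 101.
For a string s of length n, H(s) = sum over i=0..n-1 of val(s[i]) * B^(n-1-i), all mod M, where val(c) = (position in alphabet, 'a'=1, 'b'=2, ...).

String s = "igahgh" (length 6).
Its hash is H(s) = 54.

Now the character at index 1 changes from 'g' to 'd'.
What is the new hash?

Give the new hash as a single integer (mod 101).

Answer: 13

Derivation:
val('g') = 7, val('d') = 4
Position k = 1, exponent = n-1-k = 4
B^4 mod M = 3^4 mod 101 = 81
Delta = (4 - 7) * 81 mod 101 = 60
New hash = (54 + 60) mod 101 = 13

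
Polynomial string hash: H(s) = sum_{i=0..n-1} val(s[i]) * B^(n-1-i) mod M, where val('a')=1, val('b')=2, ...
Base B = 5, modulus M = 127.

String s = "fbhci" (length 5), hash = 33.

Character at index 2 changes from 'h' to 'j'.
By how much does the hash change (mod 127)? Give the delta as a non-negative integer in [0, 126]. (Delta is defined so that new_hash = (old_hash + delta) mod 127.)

Answer: 50

Derivation:
Delta formula: (val(new) - val(old)) * B^(n-1-k) mod M
  val('j') - val('h') = 10 - 8 = 2
  B^(n-1-k) = 5^2 mod 127 = 25
  Delta = 2 * 25 mod 127 = 50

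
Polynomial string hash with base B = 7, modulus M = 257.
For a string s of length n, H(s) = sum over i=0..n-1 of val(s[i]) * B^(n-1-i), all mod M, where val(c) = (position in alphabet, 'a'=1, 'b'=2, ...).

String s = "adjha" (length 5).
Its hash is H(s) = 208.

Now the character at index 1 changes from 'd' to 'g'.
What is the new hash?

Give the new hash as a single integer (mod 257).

Answer: 209

Derivation:
val('d') = 4, val('g') = 7
Position k = 1, exponent = n-1-k = 3
B^3 mod M = 7^3 mod 257 = 86
Delta = (7 - 4) * 86 mod 257 = 1
New hash = (208 + 1) mod 257 = 209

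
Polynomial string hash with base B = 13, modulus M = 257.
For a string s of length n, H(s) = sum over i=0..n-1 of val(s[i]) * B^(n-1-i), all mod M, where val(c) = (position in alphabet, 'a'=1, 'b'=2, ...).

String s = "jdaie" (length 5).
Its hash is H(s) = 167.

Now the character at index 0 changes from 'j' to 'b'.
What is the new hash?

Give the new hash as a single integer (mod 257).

Answer: 152

Derivation:
val('j') = 10, val('b') = 2
Position k = 0, exponent = n-1-k = 4
B^4 mod M = 13^4 mod 257 = 34
Delta = (2 - 10) * 34 mod 257 = 242
New hash = (167 + 242) mod 257 = 152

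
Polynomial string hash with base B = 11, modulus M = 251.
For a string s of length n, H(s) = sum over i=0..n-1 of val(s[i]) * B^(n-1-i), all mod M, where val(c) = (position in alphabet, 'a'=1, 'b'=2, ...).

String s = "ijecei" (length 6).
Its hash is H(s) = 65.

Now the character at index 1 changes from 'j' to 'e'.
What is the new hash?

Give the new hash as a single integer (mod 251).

Answer: 152

Derivation:
val('j') = 10, val('e') = 5
Position k = 1, exponent = n-1-k = 4
B^4 mod M = 11^4 mod 251 = 83
Delta = (5 - 10) * 83 mod 251 = 87
New hash = (65 + 87) mod 251 = 152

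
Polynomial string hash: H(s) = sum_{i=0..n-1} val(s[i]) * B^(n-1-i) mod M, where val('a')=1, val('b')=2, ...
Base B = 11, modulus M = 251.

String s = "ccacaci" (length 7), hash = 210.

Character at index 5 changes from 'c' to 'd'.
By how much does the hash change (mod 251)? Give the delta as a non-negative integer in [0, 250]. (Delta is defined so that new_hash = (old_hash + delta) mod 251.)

Delta formula: (val(new) - val(old)) * B^(n-1-k) mod M
  val('d') - val('c') = 4 - 3 = 1
  B^(n-1-k) = 11^1 mod 251 = 11
  Delta = 1 * 11 mod 251 = 11

Answer: 11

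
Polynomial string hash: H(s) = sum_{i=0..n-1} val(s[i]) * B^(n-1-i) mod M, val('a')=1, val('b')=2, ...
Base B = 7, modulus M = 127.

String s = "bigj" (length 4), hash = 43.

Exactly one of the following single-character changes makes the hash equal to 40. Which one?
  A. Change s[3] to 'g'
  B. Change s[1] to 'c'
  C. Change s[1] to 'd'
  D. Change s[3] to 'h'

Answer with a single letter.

Answer: A

Derivation:
Option A: s[3]='j'->'g', delta=(7-10)*7^0 mod 127 = 124, hash=43+124 mod 127 = 40 <-- target
Option B: s[1]='i'->'c', delta=(3-9)*7^2 mod 127 = 87, hash=43+87 mod 127 = 3
Option C: s[1]='i'->'d', delta=(4-9)*7^2 mod 127 = 9, hash=43+9 mod 127 = 52
Option D: s[3]='j'->'h', delta=(8-10)*7^0 mod 127 = 125, hash=43+125 mod 127 = 41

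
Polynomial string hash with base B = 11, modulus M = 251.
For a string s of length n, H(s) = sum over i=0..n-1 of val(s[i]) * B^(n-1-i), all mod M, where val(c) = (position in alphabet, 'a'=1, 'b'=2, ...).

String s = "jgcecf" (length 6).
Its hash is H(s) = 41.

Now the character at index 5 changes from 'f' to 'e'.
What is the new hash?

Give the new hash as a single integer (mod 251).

Answer: 40

Derivation:
val('f') = 6, val('e') = 5
Position k = 5, exponent = n-1-k = 0
B^0 mod M = 11^0 mod 251 = 1
Delta = (5 - 6) * 1 mod 251 = 250
New hash = (41 + 250) mod 251 = 40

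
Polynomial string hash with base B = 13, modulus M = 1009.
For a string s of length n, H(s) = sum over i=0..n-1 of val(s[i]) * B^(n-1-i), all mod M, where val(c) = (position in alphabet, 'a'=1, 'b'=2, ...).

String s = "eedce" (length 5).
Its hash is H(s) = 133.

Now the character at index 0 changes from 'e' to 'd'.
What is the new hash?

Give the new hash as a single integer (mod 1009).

Answer: 833

Derivation:
val('e') = 5, val('d') = 4
Position k = 0, exponent = n-1-k = 4
B^4 mod M = 13^4 mod 1009 = 309
Delta = (4 - 5) * 309 mod 1009 = 700
New hash = (133 + 700) mod 1009 = 833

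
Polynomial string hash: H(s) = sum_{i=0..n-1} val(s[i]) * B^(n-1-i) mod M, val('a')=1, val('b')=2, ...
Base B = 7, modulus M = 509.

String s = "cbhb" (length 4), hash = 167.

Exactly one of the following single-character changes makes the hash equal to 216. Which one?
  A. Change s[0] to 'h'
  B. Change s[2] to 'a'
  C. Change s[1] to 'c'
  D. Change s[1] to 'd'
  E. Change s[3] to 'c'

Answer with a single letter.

Option A: s[0]='c'->'h', delta=(8-3)*7^3 mod 509 = 188, hash=167+188 mod 509 = 355
Option B: s[2]='h'->'a', delta=(1-8)*7^1 mod 509 = 460, hash=167+460 mod 509 = 118
Option C: s[1]='b'->'c', delta=(3-2)*7^2 mod 509 = 49, hash=167+49 mod 509 = 216 <-- target
Option D: s[1]='b'->'d', delta=(4-2)*7^2 mod 509 = 98, hash=167+98 mod 509 = 265
Option E: s[3]='b'->'c', delta=(3-2)*7^0 mod 509 = 1, hash=167+1 mod 509 = 168

Answer: C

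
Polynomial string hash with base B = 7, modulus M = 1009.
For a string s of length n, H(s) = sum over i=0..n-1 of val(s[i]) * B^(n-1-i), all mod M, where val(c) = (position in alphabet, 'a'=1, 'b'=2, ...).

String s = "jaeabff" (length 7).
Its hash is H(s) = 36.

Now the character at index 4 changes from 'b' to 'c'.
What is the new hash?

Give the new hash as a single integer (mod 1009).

val('b') = 2, val('c') = 3
Position k = 4, exponent = n-1-k = 2
B^2 mod M = 7^2 mod 1009 = 49
Delta = (3 - 2) * 49 mod 1009 = 49
New hash = (36 + 49) mod 1009 = 85

Answer: 85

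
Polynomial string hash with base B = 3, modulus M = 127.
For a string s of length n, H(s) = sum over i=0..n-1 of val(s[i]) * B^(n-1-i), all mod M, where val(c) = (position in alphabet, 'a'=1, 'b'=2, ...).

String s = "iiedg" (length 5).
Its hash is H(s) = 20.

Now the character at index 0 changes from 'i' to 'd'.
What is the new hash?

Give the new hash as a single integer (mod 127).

Answer: 123

Derivation:
val('i') = 9, val('d') = 4
Position k = 0, exponent = n-1-k = 4
B^4 mod M = 3^4 mod 127 = 81
Delta = (4 - 9) * 81 mod 127 = 103
New hash = (20 + 103) mod 127 = 123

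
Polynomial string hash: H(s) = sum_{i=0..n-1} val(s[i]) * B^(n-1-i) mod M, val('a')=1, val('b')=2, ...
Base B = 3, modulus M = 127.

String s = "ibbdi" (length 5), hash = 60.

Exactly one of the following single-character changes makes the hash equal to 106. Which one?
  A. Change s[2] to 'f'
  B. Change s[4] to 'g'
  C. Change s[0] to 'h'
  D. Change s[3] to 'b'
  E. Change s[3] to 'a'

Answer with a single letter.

Answer: C

Derivation:
Option A: s[2]='b'->'f', delta=(6-2)*3^2 mod 127 = 36, hash=60+36 mod 127 = 96
Option B: s[4]='i'->'g', delta=(7-9)*3^0 mod 127 = 125, hash=60+125 mod 127 = 58
Option C: s[0]='i'->'h', delta=(8-9)*3^4 mod 127 = 46, hash=60+46 mod 127 = 106 <-- target
Option D: s[3]='d'->'b', delta=(2-4)*3^1 mod 127 = 121, hash=60+121 mod 127 = 54
Option E: s[3]='d'->'a', delta=(1-4)*3^1 mod 127 = 118, hash=60+118 mod 127 = 51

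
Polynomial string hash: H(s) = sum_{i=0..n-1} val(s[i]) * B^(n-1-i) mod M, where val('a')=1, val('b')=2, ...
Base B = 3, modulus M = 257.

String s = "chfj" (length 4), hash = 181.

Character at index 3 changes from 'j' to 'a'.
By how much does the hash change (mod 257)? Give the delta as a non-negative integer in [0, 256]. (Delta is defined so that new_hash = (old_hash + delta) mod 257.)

Delta formula: (val(new) - val(old)) * B^(n-1-k) mod M
  val('a') - val('j') = 1 - 10 = -9
  B^(n-1-k) = 3^0 mod 257 = 1
  Delta = -9 * 1 mod 257 = 248

Answer: 248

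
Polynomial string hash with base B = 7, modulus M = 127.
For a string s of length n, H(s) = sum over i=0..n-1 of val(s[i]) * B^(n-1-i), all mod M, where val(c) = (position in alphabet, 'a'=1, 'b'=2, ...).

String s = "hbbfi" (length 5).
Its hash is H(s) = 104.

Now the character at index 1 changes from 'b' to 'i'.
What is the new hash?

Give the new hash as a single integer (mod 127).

Answer: 92

Derivation:
val('b') = 2, val('i') = 9
Position k = 1, exponent = n-1-k = 3
B^3 mod M = 7^3 mod 127 = 89
Delta = (9 - 2) * 89 mod 127 = 115
New hash = (104 + 115) mod 127 = 92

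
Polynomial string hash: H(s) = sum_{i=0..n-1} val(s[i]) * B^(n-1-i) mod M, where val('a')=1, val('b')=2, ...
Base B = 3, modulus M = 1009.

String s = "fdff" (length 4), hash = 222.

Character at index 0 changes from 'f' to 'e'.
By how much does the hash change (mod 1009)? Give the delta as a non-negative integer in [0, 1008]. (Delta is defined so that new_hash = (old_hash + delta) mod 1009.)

Answer: 982

Derivation:
Delta formula: (val(new) - val(old)) * B^(n-1-k) mod M
  val('e') - val('f') = 5 - 6 = -1
  B^(n-1-k) = 3^3 mod 1009 = 27
  Delta = -1 * 27 mod 1009 = 982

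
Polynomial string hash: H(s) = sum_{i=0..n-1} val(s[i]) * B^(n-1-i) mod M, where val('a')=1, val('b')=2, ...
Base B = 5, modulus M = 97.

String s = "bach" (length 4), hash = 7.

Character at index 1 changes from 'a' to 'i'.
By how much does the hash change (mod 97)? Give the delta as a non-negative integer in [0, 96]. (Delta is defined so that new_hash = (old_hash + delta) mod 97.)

Answer: 6

Derivation:
Delta formula: (val(new) - val(old)) * B^(n-1-k) mod M
  val('i') - val('a') = 9 - 1 = 8
  B^(n-1-k) = 5^2 mod 97 = 25
  Delta = 8 * 25 mod 97 = 6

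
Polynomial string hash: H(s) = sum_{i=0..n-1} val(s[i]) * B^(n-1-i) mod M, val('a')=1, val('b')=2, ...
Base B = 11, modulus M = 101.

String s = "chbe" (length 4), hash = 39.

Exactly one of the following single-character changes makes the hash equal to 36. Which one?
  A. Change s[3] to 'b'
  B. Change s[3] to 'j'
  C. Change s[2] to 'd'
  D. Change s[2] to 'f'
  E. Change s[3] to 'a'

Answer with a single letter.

Option A: s[3]='e'->'b', delta=(2-5)*11^0 mod 101 = 98, hash=39+98 mod 101 = 36 <-- target
Option B: s[3]='e'->'j', delta=(10-5)*11^0 mod 101 = 5, hash=39+5 mod 101 = 44
Option C: s[2]='b'->'d', delta=(4-2)*11^1 mod 101 = 22, hash=39+22 mod 101 = 61
Option D: s[2]='b'->'f', delta=(6-2)*11^1 mod 101 = 44, hash=39+44 mod 101 = 83
Option E: s[3]='e'->'a', delta=(1-5)*11^0 mod 101 = 97, hash=39+97 mod 101 = 35

Answer: A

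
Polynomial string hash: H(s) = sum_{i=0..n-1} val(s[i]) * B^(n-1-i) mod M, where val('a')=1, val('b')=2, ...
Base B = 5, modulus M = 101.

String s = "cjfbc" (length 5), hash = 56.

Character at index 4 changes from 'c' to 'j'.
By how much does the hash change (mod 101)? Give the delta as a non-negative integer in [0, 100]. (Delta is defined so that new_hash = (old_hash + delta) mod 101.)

Delta formula: (val(new) - val(old)) * B^(n-1-k) mod M
  val('j') - val('c') = 10 - 3 = 7
  B^(n-1-k) = 5^0 mod 101 = 1
  Delta = 7 * 1 mod 101 = 7

Answer: 7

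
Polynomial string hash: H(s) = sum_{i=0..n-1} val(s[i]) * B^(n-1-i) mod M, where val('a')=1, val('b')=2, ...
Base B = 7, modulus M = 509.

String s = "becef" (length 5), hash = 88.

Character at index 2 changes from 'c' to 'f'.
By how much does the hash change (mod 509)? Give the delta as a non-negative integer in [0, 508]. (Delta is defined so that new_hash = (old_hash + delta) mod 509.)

Delta formula: (val(new) - val(old)) * B^(n-1-k) mod M
  val('f') - val('c') = 6 - 3 = 3
  B^(n-1-k) = 7^2 mod 509 = 49
  Delta = 3 * 49 mod 509 = 147

Answer: 147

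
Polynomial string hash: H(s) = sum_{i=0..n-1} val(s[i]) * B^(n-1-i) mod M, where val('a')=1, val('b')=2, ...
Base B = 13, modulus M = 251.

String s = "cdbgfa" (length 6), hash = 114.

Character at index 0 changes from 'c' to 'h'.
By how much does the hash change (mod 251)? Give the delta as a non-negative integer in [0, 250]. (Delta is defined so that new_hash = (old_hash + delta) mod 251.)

Answer: 69

Derivation:
Delta formula: (val(new) - val(old)) * B^(n-1-k) mod M
  val('h') - val('c') = 8 - 3 = 5
  B^(n-1-k) = 13^5 mod 251 = 64
  Delta = 5 * 64 mod 251 = 69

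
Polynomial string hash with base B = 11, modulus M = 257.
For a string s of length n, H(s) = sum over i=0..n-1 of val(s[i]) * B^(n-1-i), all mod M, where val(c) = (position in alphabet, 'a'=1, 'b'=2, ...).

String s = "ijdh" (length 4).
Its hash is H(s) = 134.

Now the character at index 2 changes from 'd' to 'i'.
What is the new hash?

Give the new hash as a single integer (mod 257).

Answer: 189

Derivation:
val('d') = 4, val('i') = 9
Position k = 2, exponent = n-1-k = 1
B^1 mod M = 11^1 mod 257 = 11
Delta = (9 - 4) * 11 mod 257 = 55
New hash = (134 + 55) mod 257 = 189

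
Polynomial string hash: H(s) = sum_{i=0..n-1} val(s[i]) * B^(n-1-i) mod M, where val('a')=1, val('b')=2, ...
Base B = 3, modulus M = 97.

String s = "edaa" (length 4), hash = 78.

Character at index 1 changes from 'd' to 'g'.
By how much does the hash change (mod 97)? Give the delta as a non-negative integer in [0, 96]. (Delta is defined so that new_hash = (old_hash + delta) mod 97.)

Delta formula: (val(new) - val(old)) * B^(n-1-k) mod M
  val('g') - val('d') = 7 - 4 = 3
  B^(n-1-k) = 3^2 mod 97 = 9
  Delta = 3 * 9 mod 97 = 27

Answer: 27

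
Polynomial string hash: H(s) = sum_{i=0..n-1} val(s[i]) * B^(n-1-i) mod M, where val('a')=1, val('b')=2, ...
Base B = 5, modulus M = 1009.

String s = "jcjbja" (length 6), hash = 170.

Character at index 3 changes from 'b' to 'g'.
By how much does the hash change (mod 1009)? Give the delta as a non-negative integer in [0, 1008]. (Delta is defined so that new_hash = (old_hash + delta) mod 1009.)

Answer: 125

Derivation:
Delta formula: (val(new) - val(old)) * B^(n-1-k) mod M
  val('g') - val('b') = 7 - 2 = 5
  B^(n-1-k) = 5^2 mod 1009 = 25
  Delta = 5 * 25 mod 1009 = 125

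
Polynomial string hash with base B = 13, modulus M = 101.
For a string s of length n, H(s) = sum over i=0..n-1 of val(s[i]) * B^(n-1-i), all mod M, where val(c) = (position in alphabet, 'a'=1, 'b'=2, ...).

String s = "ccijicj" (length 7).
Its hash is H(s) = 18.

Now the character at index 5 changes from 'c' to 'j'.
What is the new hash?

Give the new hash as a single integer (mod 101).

val('c') = 3, val('j') = 10
Position k = 5, exponent = n-1-k = 1
B^1 mod M = 13^1 mod 101 = 13
Delta = (10 - 3) * 13 mod 101 = 91
New hash = (18 + 91) mod 101 = 8

Answer: 8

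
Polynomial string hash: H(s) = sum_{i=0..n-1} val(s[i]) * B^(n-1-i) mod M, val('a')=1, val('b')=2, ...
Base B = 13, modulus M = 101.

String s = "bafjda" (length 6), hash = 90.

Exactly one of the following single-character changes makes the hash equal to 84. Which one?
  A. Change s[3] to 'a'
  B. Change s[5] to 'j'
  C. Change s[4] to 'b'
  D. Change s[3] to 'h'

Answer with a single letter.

Answer: A

Derivation:
Option A: s[3]='j'->'a', delta=(1-10)*13^2 mod 101 = 95, hash=90+95 mod 101 = 84 <-- target
Option B: s[5]='a'->'j', delta=(10-1)*13^0 mod 101 = 9, hash=90+9 mod 101 = 99
Option C: s[4]='d'->'b', delta=(2-4)*13^1 mod 101 = 75, hash=90+75 mod 101 = 64
Option D: s[3]='j'->'h', delta=(8-10)*13^2 mod 101 = 66, hash=90+66 mod 101 = 55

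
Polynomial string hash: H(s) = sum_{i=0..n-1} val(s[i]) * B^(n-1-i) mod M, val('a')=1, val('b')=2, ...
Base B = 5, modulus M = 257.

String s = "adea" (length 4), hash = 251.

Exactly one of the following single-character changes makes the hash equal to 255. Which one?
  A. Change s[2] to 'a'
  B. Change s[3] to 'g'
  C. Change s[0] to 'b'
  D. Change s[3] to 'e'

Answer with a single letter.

Option A: s[2]='e'->'a', delta=(1-5)*5^1 mod 257 = 237, hash=251+237 mod 257 = 231
Option B: s[3]='a'->'g', delta=(7-1)*5^0 mod 257 = 6, hash=251+6 mod 257 = 0
Option C: s[0]='a'->'b', delta=(2-1)*5^3 mod 257 = 125, hash=251+125 mod 257 = 119
Option D: s[3]='a'->'e', delta=(5-1)*5^0 mod 257 = 4, hash=251+4 mod 257 = 255 <-- target

Answer: D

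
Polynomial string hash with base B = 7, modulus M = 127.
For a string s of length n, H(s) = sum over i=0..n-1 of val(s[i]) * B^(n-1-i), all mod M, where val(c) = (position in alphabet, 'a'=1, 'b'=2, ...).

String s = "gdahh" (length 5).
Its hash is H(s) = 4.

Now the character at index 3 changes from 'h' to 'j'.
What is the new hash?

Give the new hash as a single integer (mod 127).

val('h') = 8, val('j') = 10
Position k = 3, exponent = n-1-k = 1
B^1 mod M = 7^1 mod 127 = 7
Delta = (10 - 8) * 7 mod 127 = 14
New hash = (4 + 14) mod 127 = 18

Answer: 18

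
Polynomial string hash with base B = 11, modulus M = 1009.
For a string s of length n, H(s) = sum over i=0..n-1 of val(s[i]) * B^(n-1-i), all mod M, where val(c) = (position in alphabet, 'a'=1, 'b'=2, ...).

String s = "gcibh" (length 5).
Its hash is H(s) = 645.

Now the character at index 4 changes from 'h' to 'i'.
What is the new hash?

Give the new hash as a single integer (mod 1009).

val('h') = 8, val('i') = 9
Position k = 4, exponent = n-1-k = 0
B^0 mod M = 11^0 mod 1009 = 1
Delta = (9 - 8) * 1 mod 1009 = 1
New hash = (645 + 1) mod 1009 = 646

Answer: 646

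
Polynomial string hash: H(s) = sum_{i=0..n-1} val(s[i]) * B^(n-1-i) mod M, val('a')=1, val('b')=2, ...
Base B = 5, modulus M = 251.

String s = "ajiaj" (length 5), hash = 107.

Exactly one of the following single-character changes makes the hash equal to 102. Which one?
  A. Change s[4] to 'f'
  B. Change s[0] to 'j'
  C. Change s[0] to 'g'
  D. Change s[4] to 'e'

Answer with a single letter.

Option A: s[4]='j'->'f', delta=(6-10)*5^0 mod 251 = 247, hash=107+247 mod 251 = 103
Option B: s[0]='a'->'j', delta=(10-1)*5^4 mod 251 = 103, hash=107+103 mod 251 = 210
Option C: s[0]='a'->'g', delta=(7-1)*5^4 mod 251 = 236, hash=107+236 mod 251 = 92
Option D: s[4]='j'->'e', delta=(5-10)*5^0 mod 251 = 246, hash=107+246 mod 251 = 102 <-- target

Answer: D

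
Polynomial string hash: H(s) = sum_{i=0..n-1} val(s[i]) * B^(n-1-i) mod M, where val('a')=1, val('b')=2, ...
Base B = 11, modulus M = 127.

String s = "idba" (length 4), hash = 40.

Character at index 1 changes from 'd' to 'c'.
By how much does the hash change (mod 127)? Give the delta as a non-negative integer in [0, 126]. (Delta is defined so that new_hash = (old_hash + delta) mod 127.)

Answer: 6

Derivation:
Delta formula: (val(new) - val(old)) * B^(n-1-k) mod M
  val('c') - val('d') = 3 - 4 = -1
  B^(n-1-k) = 11^2 mod 127 = 121
  Delta = -1 * 121 mod 127 = 6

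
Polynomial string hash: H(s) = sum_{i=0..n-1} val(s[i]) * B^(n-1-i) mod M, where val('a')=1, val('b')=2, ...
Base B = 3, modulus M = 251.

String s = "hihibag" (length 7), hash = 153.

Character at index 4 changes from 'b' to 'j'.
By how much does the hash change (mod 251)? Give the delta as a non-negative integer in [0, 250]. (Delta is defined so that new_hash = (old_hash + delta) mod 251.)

Delta formula: (val(new) - val(old)) * B^(n-1-k) mod M
  val('j') - val('b') = 10 - 2 = 8
  B^(n-1-k) = 3^2 mod 251 = 9
  Delta = 8 * 9 mod 251 = 72

Answer: 72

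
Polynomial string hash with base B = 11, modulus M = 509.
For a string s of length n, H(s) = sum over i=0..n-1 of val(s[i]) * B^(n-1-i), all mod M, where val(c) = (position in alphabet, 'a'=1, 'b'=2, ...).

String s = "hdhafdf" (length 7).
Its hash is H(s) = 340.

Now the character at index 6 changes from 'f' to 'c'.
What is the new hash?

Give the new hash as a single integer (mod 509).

Answer: 337

Derivation:
val('f') = 6, val('c') = 3
Position k = 6, exponent = n-1-k = 0
B^0 mod M = 11^0 mod 509 = 1
Delta = (3 - 6) * 1 mod 509 = 506
New hash = (340 + 506) mod 509 = 337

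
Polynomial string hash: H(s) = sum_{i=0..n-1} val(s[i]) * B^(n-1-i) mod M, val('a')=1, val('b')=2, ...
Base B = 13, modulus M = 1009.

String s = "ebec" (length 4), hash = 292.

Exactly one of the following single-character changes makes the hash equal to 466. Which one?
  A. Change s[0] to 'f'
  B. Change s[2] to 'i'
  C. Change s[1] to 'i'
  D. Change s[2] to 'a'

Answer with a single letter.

Option A: s[0]='e'->'f', delta=(6-5)*13^3 mod 1009 = 179, hash=292+179 mod 1009 = 471
Option B: s[2]='e'->'i', delta=(9-5)*13^1 mod 1009 = 52, hash=292+52 mod 1009 = 344
Option C: s[1]='b'->'i', delta=(9-2)*13^2 mod 1009 = 174, hash=292+174 mod 1009 = 466 <-- target
Option D: s[2]='e'->'a', delta=(1-5)*13^1 mod 1009 = 957, hash=292+957 mod 1009 = 240

Answer: C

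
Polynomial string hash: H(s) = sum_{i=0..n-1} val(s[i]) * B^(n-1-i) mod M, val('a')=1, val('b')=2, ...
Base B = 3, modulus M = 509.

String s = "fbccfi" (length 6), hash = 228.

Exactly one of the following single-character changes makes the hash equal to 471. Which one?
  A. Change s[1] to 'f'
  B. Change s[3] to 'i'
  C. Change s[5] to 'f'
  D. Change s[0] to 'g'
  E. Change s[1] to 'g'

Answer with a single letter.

Option A: s[1]='b'->'f', delta=(6-2)*3^4 mod 509 = 324, hash=228+324 mod 509 = 43
Option B: s[3]='c'->'i', delta=(9-3)*3^2 mod 509 = 54, hash=228+54 mod 509 = 282
Option C: s[5]='i'->'f', delta=(6-9)*3^0 mod 509 = 506, hash=228+506 mod 509 = 225
Option D: s[0]='f'->'g', delta=(7-6)*3^5 mod 509 = 243, hash=228+243 mod 509 = 471 <-- target
Option E: s[1]='b'->'g', delta=(7-2)*3^4 mod 509 = 405, hash=228+405 mod 509 = 124

Answer: D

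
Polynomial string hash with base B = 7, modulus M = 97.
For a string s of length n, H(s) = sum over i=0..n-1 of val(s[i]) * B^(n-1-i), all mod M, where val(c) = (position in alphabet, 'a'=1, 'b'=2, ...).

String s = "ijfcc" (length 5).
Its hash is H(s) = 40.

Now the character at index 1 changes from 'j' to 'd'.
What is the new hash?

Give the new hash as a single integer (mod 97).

Answer: 19

Derivation:
val('j') = 10, val('d') = 4
Position k = 1, exponent = n-1-k = 3
B^3 mod M = 7^3 mod 97 = 52
Delta = (4 - 10) * 52 mod 97 = 76
New hash = (40 + 76) mod 97 = 19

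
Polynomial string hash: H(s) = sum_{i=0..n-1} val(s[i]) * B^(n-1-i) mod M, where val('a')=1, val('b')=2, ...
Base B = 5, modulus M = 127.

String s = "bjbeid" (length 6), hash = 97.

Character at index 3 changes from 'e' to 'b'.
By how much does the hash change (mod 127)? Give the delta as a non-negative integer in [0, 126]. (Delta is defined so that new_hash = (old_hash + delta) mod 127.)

Answer: 52

Derivation:
Delta formula: (val(new) - val(old)) * B^(n-1-k) mod M
  val('b') - val('e') = 2 - 5 = -3
  B^(n-1-k) = 5^2 mod 127 = 25
  Delta = -3 * 25 mod 127 = 52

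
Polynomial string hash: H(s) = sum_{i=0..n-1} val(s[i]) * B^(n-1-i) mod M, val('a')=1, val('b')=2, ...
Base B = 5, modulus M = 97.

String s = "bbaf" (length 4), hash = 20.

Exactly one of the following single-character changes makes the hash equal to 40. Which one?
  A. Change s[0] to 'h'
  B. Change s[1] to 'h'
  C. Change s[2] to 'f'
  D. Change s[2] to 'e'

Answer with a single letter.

Option A: s[0]='b'->'h', delta=(8-2)*5^3 mod 97 = 71, hash=20+71 mod 97 = 91
Option B: s[1]='b'->'h', delta=(8-2)*5^2 mod 97 = 53, hash=20+53 mod 97 = 73
Option C: s[2]='a'->'f', delta=(6-1)*5^1 mod 97 = 25, hash=20+25 mod 97 = 45
Option D: s[2]='a'->'e', delta=(5-1)*5^1 mod 97 = 20, hash=20+20 mod 97 = 40 <-- target

Answer: D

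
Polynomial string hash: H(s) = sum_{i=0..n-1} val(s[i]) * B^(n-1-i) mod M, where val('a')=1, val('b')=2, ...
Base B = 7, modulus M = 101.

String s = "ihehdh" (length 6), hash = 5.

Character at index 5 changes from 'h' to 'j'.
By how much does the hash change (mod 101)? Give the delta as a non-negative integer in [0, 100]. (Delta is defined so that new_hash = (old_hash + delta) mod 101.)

Answer: 2

Derivation:
Delta formula: (val(new) - val(old)) * B^(n-1-k) mod M
  val('j') - val('h') = 10 - 8 = 2
  B^(n-1-k) = 7^0 mod 101 = 1
  Delta = 2 * 1 mod 101 = 2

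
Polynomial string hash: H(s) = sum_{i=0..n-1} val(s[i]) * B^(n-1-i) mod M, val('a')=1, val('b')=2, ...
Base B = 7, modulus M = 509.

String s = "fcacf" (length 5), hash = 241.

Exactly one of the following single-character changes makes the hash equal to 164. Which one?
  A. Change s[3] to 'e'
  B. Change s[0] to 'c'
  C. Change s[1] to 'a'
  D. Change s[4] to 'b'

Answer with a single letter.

Answer: B

Derivation:
Option A: s[3]='c'->'e', delta=(5-3)*7^1 mod 509 = 14, hash=241+14 mod 509 = 255
Option B: s[0]='f'->'c', delta=(3-6)*7^4 mod 509 = 432, hash=241+432 mod 509 = 164 <-- target
Option C: s[1]='c'->'a', delta=(1-3)*7^3 mod 509 = 332, hash=241+332 mod 509 = 64
Option D: s[4]='f'->'b', delta=(2-6)*7^0 mod 509 = 505, hash=241+505 mod 509 = 237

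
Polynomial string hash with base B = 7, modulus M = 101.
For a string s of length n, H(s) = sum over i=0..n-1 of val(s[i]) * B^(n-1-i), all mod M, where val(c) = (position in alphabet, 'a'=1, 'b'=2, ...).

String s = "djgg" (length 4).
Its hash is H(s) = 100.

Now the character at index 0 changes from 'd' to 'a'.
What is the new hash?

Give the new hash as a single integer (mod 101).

Answer: 81

Derivation:
val('d') = 4, val('a') = 1
Position k = 0, exponent = n-1-k = 3
B^3 mod M = 7^3 mod 101 = 40
Delta = (1 - 4) * 40 mod 101 = 82
New hash = (100 + 82) mod 101 = 81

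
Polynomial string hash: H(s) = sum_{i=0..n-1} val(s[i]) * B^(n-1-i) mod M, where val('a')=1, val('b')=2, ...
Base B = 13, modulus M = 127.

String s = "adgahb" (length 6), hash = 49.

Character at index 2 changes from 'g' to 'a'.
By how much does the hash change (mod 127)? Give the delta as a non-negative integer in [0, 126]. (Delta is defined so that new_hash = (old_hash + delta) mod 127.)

Delta formula: (val(new) - val(old)) * B^(n-1-k) mod M
  val('a') - val('g') = 1 - 7 = -6
  B^(n-1-k) = 13^3 mod 127 = 38
  Delta = -6 * 38 mod 127 = 26

Answer: 26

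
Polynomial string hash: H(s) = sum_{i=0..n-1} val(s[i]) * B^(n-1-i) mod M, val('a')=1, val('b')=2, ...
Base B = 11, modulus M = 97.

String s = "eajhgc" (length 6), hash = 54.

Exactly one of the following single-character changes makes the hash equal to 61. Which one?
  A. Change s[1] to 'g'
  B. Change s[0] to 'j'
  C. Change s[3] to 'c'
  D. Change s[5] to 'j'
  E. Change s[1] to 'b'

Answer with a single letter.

Answer: D

Derivation:
Option A: s[1]='a'->'g', delta=(7-1)*11^4 mod 97 = 61, hash=54+61 mod 97 = 18
Option B: s[0]='e'->'j', delta=(10-5)*11^5 mod 97 = 58, hash=54+58 mod 97 = 15
Option C: s[3]='h'->'c', delta=(3-8)*11^2 mod 97 = 74, hash=54+74 mod 97 = 31
Option D: s[5]='c'->'j', delta=(10-3)*11^0 mod 97 = 7, hash=54+7 mod 97 = 61 <-- target
Option E: s[1]='a'->'b', delta=(2-1)*11^4 mod 97 = 91, hash=54+91 mod 97 = 48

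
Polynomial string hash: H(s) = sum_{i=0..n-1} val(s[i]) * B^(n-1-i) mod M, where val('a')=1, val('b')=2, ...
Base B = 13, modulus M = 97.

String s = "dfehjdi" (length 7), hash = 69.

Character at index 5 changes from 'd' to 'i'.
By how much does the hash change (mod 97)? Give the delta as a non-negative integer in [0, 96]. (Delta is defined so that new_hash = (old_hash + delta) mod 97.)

Answer: 65

Derivation:
Delta formula: (val(new) - val(old)) * B^(n-1-k) mod M
  val('i') - val('d') = 9 - 4 = 5
  B^(n-1-k) = 13^1 mod 97 = 13
  Delta = 5 * 13 mod 97 = 65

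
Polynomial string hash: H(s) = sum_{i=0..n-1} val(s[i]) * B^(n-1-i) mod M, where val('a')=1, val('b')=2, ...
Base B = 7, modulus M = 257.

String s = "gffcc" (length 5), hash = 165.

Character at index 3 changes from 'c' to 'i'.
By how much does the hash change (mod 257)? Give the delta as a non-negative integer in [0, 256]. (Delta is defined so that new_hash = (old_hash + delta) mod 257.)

Answer: 42

Derivation:
Delta formula: (val(new) - val(old)) * B^(n-1-k) mod M
  val('i') - val('c') = 9 - 3 = 6
  B^(n-1-k) = 7^1 mod 257 = 7
  Delta = 6 * 7 mod 257 = 42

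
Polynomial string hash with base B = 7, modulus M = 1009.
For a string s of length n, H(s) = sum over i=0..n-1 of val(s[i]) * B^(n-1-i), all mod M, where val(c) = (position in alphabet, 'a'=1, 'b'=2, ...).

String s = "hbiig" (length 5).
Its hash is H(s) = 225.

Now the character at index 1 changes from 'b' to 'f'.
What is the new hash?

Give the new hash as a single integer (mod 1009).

val('b') = 2, val('f') = 6
Position k = 1, exponent = n-1-k = 3
B^3 mod M = 7^3 mod 1009 = 343
Delta = (6 - 2) * 343 mod 1009 = 363
New hash = (225 + 363) mod 1009 = 588

Answer: 588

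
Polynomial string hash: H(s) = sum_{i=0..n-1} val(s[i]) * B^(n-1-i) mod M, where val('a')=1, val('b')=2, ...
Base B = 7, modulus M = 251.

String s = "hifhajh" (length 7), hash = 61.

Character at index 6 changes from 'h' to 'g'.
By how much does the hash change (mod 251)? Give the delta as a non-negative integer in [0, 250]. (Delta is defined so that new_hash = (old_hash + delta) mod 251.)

Answer: 250

Derivation:
Delta formula: (val(new) - val(old)) * B^(n-1-k) mod M
  val('g') - val('h') = 7 - 8 = -1
  B^(n-1-k) = 7^0 mod 251 = 1
  Delta = -1 * 1 mod 251 = 250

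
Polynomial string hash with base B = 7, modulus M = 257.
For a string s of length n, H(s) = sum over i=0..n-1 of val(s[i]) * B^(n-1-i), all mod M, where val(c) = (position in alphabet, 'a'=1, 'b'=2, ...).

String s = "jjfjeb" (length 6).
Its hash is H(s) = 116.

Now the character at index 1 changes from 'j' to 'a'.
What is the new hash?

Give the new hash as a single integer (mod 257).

Answer: 95

Derivation:
val('j') = 10, val('a') = 1
Position k = 1, exponent = n-1-k = 4
B^4 mod M = 7^4 mod 257 = 88
Delta = (1 - 10) * 88 mod 257 = 236
New hash = (116 + 236) mod 257 = 95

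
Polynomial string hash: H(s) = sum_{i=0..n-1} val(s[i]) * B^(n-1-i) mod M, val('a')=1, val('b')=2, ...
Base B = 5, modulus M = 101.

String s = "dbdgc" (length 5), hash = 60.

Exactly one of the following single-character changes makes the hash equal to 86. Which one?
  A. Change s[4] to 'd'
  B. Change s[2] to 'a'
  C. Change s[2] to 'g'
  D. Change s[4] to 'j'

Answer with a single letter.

Option A: s[4]='c'->'d', delta=(4-3)*5^0 mod 101 = 1, hash=60+1 mod 101 = 61
Option B: s[2]='d'->'a', delta=(1-4)*5^2 mod 101 = 26, hash=60+26 mod 101 = 86 <-- target
Option C: s[2]='d'->'g', delta=(7-4)*5^2 mod 101 = 75, hash=60+75 mod 101 = 34
Option D: s[4]='c'->'j', delta=(10-3)*5^0 mod 101 = 7, hash=60+7 mod 101 = 67

Answer: B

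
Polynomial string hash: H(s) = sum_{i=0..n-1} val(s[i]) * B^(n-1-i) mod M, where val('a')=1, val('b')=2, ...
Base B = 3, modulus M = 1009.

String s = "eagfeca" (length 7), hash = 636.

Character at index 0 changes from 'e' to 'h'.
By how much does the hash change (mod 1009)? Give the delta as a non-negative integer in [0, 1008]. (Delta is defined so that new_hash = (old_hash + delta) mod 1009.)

Answer: 169

Derivation:
Delta formula: (val(new) - val(old)) * B^(n-1-k) mod M
  val('h') - val('e') = 8 - 5 = 3
  B^(n-1-k) = 3^6 mod 1009 = 729
  Delta = 3 * 729 mod 1009 = 169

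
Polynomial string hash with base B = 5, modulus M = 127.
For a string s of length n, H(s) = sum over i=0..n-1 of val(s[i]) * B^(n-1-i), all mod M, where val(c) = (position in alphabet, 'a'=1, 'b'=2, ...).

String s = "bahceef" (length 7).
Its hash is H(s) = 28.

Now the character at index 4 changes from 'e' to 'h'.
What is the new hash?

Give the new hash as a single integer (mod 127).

Answer: 103

Derivation:
val('e') = 5, val('h') = 8
Position k = 4, exponent = n-1-k = 2
B^2 mod M = 5^2 mod 127 = 25
Delta = (8 - 5) * 25 mod 127 = 75
New hash = (28 + 75) mod 127 = 103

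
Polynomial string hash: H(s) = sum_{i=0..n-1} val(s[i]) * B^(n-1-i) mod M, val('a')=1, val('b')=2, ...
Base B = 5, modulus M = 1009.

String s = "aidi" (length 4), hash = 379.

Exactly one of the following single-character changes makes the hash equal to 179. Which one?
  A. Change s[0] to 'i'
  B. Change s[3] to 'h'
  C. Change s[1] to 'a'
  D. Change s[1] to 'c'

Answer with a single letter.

Option A: s[0]='a'->'i', delta=(9-1)*5^3 mod 1009 = 1000, hash=379+1000 mod 1009 = 370
Option B: s[3]='i'->'h', delta=(8-9)*5^0 mod 1009 = 1008, hash=379+1008 mod 1009 = 378
Option C: s[1]='i'->'a', delta=(1-9)*5^2 mod 1009 = 809, hash=379+809 mod 1009 = 179 <-- target
Option D: s[1]='i'->'c', delta=(3-9)*5^2 mod 1009 = 859, hash=379+859 mod 1009 = 229

Answer: C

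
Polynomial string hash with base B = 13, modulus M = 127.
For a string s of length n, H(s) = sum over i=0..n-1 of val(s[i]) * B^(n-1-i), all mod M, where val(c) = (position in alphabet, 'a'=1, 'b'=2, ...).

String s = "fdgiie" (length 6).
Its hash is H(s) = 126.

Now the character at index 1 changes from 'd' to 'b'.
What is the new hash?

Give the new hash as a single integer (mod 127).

Answer: 27

Derivation:
val('d') = 4, val('b') = 2
Position k = 1, exponent = n-1-k = 4
B^4 mod M = 13^4 mod 127 = 113
Delta = (2 - 4) * 113 mod 127 = 28
New hash = (126 + 28) mod 127 = 27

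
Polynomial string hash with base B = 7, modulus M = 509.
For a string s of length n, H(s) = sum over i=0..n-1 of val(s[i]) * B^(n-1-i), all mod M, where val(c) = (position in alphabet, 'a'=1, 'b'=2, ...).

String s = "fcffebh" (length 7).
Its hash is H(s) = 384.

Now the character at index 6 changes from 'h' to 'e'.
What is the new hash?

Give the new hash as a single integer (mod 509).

Answer: 381

Derivation:
val('h') = 8, val('e') = 5
Position k = 6, exponent = n-1-k = 0
B^0 mod M = 7^0 mod 509 = 1
Delta = (5 - 8) * 1 mod 509 = 506
New hash = (384 + 506) mod 509 = 381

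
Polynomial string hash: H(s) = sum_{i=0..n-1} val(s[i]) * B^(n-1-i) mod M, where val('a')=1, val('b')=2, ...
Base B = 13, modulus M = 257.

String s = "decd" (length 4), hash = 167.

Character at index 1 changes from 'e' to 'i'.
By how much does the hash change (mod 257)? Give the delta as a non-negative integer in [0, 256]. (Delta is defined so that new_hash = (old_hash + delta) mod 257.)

Answer: 162

Derivation:
Delta formula: (val(new) - val(old)) * B^(n-1-k) mod M
  val('i') - val('e') = 9 - 5 = 4
  B^(n-1-k) = 13^2 mod 257 = 169
  Delta = 4 * 169 mod 257 = 162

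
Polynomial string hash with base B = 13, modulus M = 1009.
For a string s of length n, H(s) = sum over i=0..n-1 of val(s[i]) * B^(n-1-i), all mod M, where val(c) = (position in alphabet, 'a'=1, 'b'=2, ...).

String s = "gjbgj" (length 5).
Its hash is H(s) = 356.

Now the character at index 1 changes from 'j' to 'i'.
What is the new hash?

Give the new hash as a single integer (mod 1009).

Answer: 177

Derivation:
val('j') = 10, val('i') = 9
Position k = 1, exponent = n-1-k = 3
B^3 mod M = 13^3 mod 1009 = 179
Delta = (9 - 10) * 179 mod 1009 = 830
New hash = (356 + 830) mod 1009 = 177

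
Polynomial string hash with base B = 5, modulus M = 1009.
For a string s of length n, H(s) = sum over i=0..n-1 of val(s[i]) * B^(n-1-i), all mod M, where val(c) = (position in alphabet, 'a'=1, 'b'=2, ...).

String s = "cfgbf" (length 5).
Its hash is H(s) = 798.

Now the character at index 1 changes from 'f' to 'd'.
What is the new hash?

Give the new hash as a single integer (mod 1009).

val('f') = 6, val('d') = 4
Position k = 1, exponent = n-1-k = 3
B^3 mod M = 5^3 mod 1009 = 125
Delta = (4 - 6) * 125 mod 1009 = 759
New hash = (798 + 759) mod 1009 = 548

Answer: 548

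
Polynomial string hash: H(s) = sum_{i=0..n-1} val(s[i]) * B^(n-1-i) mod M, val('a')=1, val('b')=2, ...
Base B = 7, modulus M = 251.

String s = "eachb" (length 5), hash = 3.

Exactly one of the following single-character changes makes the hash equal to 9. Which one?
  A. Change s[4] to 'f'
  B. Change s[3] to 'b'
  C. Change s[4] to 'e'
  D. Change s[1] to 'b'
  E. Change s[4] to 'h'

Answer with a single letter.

Answer: E

Derivation:
Option A: s[4]='b'->'f', delta=(6-2)*7^0 mod 251 = 4, hash=3+4 mod 251 = 7
Option B: s[3]='h'->'b', delta=(2-8)*7^1 mod 251 = 209, hash=3+209 mod 251 = 212
Option C: s[4]='b'->'e', delta=(5-2)*7^0 mod 251 = 3, hash=3+3 mod 251 = 6
Option D: s[1]='a'->'b', delta=(2-1)*7^3 mod 251 = 92, hash=3+92 mod 251 = 95
Option E: s[4]='b'->'h', delta=(8-2)*7^0 mod 251 = 6, hash=3+6 mod 251 = 9 <-- target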